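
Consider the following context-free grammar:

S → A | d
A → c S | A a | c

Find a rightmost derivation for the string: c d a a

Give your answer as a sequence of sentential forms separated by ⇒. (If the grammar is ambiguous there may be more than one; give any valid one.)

S ⇒ A ⇒ A a ⇒ A a a ⇒ c S a a ⇒ c d a a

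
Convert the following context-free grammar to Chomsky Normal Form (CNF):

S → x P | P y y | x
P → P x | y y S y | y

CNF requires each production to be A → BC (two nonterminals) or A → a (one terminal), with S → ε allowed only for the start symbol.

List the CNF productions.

TX → x; TY → y; S → x; P → y; S → TX P; S → P X0; X0 → TY TY; P → P TX; P → TY X1; X1 → TY X2; X2 → S TY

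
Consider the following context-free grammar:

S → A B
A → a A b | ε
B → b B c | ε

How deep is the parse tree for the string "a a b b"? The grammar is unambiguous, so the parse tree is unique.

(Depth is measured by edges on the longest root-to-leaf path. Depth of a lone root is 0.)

4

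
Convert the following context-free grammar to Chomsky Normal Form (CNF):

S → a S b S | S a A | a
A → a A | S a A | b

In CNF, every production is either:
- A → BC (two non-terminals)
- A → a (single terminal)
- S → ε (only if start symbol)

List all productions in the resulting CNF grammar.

TA → a; TB → b; S → a; A → b; S → TA X0; X0 → S X1; X1 → TB S; S → S X2; X2 → TA A; A → TA A; A → S X3; X3 → TA A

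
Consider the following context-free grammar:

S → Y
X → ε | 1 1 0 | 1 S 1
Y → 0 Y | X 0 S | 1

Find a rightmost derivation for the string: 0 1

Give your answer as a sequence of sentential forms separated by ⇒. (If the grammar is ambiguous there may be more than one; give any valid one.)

S ⇒ Y ⇒ 0 Y ⇒ 0 1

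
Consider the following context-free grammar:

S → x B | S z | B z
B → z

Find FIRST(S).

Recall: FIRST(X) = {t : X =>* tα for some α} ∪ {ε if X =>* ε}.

We compute FIRST(S) using the standard algorithm.
FIRST(B) = {z}
FIRST(S) = {x, z}
Therefore, FIRST(S) = {x, z}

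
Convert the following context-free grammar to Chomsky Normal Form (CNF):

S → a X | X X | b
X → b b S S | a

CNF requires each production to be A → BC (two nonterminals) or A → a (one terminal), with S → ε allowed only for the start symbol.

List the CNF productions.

TA → a; S → b; TB → b; X → a; S → TA X; S → X X; X → TB X0; X0 → TB X1; X1 → S S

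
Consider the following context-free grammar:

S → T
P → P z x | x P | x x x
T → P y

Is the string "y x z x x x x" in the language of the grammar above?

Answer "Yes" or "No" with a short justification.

No - no valid derivation exists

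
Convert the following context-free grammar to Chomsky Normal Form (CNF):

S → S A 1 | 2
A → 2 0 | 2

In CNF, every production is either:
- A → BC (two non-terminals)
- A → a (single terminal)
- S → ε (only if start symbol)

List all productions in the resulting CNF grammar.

T1 → 1; S → 2; T2 → 2; T0 → 0; A → 2; S → S X0; X0 → A T1; A → T2 T0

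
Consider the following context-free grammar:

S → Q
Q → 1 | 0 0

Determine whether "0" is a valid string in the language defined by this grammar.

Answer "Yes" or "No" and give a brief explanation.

No - no valid derivation exists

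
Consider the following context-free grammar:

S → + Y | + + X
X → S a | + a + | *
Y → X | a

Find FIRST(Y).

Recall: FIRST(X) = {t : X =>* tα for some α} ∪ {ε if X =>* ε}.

We compute FIRST(Y) using the standard algorithm.
FIRST(S) = {+}
FIRST(X) = {*, +}
FIRST(Y) = {*, +, a}
Therefore, FIRST(Y) = {*, +, a}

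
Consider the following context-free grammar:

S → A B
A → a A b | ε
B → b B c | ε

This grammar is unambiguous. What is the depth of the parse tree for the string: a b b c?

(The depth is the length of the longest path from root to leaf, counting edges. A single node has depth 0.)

3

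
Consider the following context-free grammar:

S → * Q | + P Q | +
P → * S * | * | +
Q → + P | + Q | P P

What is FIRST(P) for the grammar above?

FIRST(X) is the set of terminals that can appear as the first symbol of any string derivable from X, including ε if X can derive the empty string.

We compute FIRST(P) using the standard algorithm.
FIRST(P) = {*, +}
FIRST(Q) = {*, +}
FIRST(S) = {*, +}
Therefore, FIRST(P) = {*, +}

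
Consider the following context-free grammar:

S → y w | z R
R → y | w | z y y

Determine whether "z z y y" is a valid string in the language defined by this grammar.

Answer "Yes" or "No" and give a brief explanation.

Yes - a valid derivation exists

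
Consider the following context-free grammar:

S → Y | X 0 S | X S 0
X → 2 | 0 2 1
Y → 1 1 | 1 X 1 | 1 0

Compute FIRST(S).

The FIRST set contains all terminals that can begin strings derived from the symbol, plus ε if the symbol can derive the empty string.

We compute FIRST(S) using the standard algorithm.
FIRST(S) = {0, 1, 2}
FIRST(X) = {0, 2}
FIRST(Y) = {1}
Therefore, FIRST(S) = {0, 1, 2}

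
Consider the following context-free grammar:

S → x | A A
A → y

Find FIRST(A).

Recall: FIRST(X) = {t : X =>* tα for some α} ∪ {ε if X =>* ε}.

We compute FIRST(A) using the standard algorithm.
FIRST(A) = {y}
FIRST(S) = {x, y}
Therefore, FIRST(A) = {y}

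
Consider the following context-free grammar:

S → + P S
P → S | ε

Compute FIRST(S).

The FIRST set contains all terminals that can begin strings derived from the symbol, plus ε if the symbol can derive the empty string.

We compute FIRST(S) using the standard algorithm.
FIRST(P) = {+, ε}
FIRST(S) = {+}
Therefore, FIRST(S) = {+}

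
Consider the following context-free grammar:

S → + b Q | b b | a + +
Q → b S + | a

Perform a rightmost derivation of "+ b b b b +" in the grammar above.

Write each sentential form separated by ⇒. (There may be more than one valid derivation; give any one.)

S ⇒ + b Q ⇒ + b b S + ⇒ + b b b b +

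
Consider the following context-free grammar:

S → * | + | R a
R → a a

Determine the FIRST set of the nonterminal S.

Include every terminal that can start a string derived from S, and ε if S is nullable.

We compute FIRST(S) using the standard algorithm.
FIRST(R) = {a}
FIRST(S) = {*, +, a}
Therefore, FIRST(S) = {*, +, a}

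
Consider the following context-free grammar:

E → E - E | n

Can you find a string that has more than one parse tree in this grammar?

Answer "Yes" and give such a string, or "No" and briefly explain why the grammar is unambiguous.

Yes - the string 'n - n - n - n - n' has two distinct parse trees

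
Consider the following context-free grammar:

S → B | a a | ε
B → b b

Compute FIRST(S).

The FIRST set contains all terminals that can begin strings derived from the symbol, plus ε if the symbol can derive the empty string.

We compute FIRST(S) using the standard algorithm.
FIRST(B) = {b}
FIRST(S) = {a, b, ε}
Therefore, FIRST(S) = {a, b, ε}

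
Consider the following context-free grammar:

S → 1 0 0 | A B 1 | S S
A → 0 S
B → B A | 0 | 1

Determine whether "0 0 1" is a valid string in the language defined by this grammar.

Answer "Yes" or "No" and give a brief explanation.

No - no valid derivation exists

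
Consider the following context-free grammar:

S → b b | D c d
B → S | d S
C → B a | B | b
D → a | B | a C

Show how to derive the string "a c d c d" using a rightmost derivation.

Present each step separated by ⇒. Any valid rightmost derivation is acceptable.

S ⇒ D c d ⇒ B c d ⇒ S c d ⇒ D c d c d ⇒ a c d c d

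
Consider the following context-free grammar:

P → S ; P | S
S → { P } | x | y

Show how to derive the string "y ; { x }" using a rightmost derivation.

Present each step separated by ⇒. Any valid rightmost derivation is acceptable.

P ⇒ S ; P ⇒ S ; S ⇒ S ; { P } ⇒ S ; { S } ⇒ S ; { x } ⇒ y ; { x }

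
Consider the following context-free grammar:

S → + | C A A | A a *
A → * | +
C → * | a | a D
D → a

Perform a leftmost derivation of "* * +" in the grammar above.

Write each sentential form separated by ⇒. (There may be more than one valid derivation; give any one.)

S ⇒ C A A ⇒ * A A ⇒ * * A ⇒ * * +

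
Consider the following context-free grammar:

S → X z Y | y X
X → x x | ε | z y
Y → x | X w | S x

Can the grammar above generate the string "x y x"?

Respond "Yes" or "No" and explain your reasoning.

No - no valid derivation exists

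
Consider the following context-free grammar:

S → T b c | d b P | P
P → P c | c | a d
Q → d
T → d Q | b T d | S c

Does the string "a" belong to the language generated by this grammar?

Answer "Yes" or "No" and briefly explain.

No - no valid derivation exists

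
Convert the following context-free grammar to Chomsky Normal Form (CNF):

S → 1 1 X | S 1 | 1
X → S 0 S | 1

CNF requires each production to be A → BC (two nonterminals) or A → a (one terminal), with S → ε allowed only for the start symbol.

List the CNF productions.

T1 → 1; S → 1; T0 → 0; X → 1; S → T1 X0; X0 → T1 X; S → S T1; X → S X1; X1 → T0 S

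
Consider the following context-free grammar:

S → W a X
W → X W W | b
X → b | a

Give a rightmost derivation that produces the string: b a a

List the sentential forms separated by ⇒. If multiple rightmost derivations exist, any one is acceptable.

S ⇒ W a X ⇒ W a a ⇒ b a a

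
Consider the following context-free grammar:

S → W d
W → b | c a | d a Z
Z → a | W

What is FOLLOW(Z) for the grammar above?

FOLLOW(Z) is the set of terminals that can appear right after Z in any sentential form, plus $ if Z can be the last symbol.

We compute FOLLOW(Z) using the standard algorithm.
FOLLOW(S) starts with {$}.
FIRST(S) = {b, c, d}
FIRST(W) = {b, c, d}
FIRST(Z) = {a, b, c, d}
FOLLOW(S) = {$}
FOLLOW(W) = {d}
FOLLOW(Z) = {d}
Therefore, FOLLOW(Z) = {d}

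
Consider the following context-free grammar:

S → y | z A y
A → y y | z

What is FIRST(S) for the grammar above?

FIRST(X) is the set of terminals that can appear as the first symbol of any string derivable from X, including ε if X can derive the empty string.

We compute FIRST(S) using the standard algorithm.
FIRST(A) = {y, z}
FIRST(S) = {y, z}
Therefore, FIRST(S) = {y, z}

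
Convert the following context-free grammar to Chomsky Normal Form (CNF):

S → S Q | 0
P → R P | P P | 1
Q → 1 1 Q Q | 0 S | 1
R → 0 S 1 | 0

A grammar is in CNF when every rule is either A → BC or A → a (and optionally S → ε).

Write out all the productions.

S → 0; P → 1; T1 → 1; T0 → 0; Q → 1; R → 0; S → S Q; P → R P; P → P P; Q → T1 X0; X0 → T1 X1; X1 → Q Q; Q → T0 S; R → T0 X2; X2 → S T1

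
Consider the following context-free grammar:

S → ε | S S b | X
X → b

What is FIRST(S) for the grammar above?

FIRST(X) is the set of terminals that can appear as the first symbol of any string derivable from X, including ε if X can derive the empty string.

We compute FIRST(S) using the standard algorithm.
FIRST(S) = {b, ε}
FIRST(X) = {b}
Therefore, FIRST(S) = {b, ε}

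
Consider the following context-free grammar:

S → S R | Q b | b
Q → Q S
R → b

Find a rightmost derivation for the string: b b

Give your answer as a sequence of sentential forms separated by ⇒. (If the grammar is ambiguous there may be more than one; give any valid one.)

S ⇒ S R ⇒ S b ⇒ b b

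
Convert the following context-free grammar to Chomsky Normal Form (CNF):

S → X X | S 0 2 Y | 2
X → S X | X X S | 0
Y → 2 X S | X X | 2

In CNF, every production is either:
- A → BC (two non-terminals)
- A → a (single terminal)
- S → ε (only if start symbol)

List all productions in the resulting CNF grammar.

T0 → 0; T2 → 2; S → 2; X → 0; Y → 2; S → X X; S → S X0; X0 → T0 X1; X1 → T2 Y; X → S X; X → X X2; X2 → X S; Y → T2 X3; X3 → X S; Y → X X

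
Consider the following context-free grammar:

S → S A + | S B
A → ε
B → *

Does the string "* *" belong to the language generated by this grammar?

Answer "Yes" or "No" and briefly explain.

No - no valid derivation exists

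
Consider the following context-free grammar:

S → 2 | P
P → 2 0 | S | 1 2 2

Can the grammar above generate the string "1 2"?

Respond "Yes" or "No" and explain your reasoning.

No - no valid derivation exists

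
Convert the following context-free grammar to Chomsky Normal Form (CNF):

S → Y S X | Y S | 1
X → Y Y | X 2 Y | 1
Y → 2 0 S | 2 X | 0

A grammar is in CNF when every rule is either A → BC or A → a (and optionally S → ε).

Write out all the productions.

S → 1; T2 → 2; X → 1; T0 → 0; Y → 0; S → Y X0; X0 → S X; S → Y S; X → Y Y; X → X X1; X1 → T2 Y; Y → T2 X2; X2 → T0 S; Y → T2 X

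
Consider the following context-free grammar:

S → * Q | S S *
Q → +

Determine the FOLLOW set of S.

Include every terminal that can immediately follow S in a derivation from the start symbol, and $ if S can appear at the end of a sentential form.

We compute FOLLOW(S) using the standard algorithm.
FOLLOW(S) starts with {$}.
FIRST(Q) = {+}
FIRST(S) = {*}
FOLLOW(Q) = {$, *}
FOLLOW(S) = {$, *}
Therefore, FOLLOW(S) = {$, *}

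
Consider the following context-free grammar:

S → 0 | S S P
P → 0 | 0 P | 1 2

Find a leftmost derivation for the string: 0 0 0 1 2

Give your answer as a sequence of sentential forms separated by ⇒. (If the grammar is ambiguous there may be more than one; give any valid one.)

S ⇒ S S P ⇒ 0 S P ⇒ 0 0 P ⇒ 0 0 0 P ⇒ 0 0 0 1 2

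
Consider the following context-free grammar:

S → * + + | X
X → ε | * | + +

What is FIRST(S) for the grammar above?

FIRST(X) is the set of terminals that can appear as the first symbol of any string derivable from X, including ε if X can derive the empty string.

We compute FIRST(S) using the standard algorithm.
FIRST(S) = {*, +, ε}
FIRST(X) = {*, +, ε}
Therefore, FIRST(S) = {*, +, ε}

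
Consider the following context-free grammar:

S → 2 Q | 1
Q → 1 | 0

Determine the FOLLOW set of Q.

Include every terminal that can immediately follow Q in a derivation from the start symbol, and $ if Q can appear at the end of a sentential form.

We compute FOLLOW(Q) using the standard algorithm.
FOLLOW(S) starts with {$}.
FIRST(Q) = {0, 1}
FIRST(S) = {1, 2}
FOLLOW(Q) = {$}
FOLLOW(S) = {$}
Therefore, FOLLOW(Q) = {$}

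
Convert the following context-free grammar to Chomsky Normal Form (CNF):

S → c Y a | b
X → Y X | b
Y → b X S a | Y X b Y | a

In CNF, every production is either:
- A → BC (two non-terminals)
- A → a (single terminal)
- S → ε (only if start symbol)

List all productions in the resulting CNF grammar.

TC → c; TA → a; S → b; X → b; TB → b; Y → a; S → TC X0; X0 → Y TA; X → Y X; Y → TB X1; X1 → X X2; X2 → S TA; Y → Y X3; X3 → X X4; X4 → TB Y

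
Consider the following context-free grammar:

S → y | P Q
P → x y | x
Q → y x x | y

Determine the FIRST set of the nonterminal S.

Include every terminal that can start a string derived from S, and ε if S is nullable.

We compute FIRST(S) using the standard algorithm.
FIRST(P) = {x}
FIRST(Q) = {y}
FIRST(S) = {x, y}
Therefore, FIRST(S) = {x, y}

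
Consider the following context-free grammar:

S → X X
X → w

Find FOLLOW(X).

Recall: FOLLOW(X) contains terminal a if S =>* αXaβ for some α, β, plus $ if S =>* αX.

We compute FOLLOW(X) using the standard algorithm.
FOLLOW(S) starts with {$}.
FIRST(S) = {w}
FIRST(X) = {w}
FOLLOW(S) = {$}
FOLLOW(X) = {$, w}
Therefore, FOLLOW(X) = {$, w}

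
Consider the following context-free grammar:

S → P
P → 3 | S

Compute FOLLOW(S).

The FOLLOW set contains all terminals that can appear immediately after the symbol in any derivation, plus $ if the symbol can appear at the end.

We compute FOLLOW(S) using the standard algorithm.
FOLLOW(S) starts with {$}.
FIRST(P) = {3}
FIRST(S) = {3}
FOLLOW(P) = {$}
FOLLOW(S) = {$}
Therefore, FOLLOW(S) = {$}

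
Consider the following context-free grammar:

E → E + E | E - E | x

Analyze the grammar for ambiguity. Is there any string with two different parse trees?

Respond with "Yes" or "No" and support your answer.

Yes - the string 'x + x + x - x - x - x' has two distinct parse trees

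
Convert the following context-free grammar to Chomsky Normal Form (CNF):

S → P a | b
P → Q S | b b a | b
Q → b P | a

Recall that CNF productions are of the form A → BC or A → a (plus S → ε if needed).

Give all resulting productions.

TA → a; S → b; TB → b; P → b; Q → a; S → P TA; P → Q S; P → TB X0; X0 → TB TA; Q → TB P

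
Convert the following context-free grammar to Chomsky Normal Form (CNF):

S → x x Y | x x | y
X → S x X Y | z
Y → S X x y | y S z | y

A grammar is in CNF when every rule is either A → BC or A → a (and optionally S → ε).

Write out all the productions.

TX → x; S → y; X → z; TY → y; TZ → z; Y → y; S → TX X0; X0 → TX Y; S → TX TX; X → S X1; X1 → TX X2; X2 → X Y; Y → S X3; X3 → X X4; X4 → TX TY; Y → TY X5; X5 → S TZ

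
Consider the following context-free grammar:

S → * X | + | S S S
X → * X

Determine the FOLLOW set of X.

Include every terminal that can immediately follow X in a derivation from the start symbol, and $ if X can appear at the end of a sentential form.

We compute FOLLOW(X) using the standard algorithm.
FOLLOW(S) starts with {$}.
FIRST(S) = {*, +}
FIRST(X) = {*}
FOLLOW(S) = {$, *, +}
FOLLOW(X) = {$, *, +}
Therefore, FOLLOW(X) = {$, *, +}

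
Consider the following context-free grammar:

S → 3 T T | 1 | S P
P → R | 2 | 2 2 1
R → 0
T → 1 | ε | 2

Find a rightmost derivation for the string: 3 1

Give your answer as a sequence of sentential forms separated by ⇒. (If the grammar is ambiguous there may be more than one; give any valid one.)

S ⇒ 3 T T ⇒ 3 T 1 ⇒ 3 1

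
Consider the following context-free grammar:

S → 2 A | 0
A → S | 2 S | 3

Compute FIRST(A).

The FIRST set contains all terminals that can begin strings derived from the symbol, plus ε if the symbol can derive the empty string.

We compute FIRST(A) using the standard algorithm.
FIRST(A) = {0, 2, 3}
FIRST(S) = {0, 2}
Therefore, FIRST(A) = {0, 2, 3}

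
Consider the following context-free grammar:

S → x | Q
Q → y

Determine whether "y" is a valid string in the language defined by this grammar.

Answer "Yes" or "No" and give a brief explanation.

Yes - a valid derivation exists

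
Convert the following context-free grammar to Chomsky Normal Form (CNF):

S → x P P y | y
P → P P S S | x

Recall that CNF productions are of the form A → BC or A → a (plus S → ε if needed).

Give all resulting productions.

TX → x; TY → y; S → y; P → x; S → TX X0; X0 → P X1; X1 → P TY; P → P X2; X2 → P X3; X3 → S S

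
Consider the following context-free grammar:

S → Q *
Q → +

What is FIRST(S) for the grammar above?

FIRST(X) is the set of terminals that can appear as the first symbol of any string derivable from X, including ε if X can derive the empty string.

We compute FIRST(S) using the standard algorithm.
FIRST(Q) = {+}
FIRST(S) = {+}
Therefore, FIRST(S) = {+}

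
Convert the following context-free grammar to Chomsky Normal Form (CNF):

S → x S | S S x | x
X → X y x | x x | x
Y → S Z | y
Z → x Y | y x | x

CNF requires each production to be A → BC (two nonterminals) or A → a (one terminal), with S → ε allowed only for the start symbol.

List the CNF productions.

TX → x; S → x; TY → y; X → x; Y → y; Z → x; S → TX S; S → S X0; X0 → S TX; X → X X1; X1 → TY TX; X → TX TX; Y → S Z; Z → TX Y; Z → TY TX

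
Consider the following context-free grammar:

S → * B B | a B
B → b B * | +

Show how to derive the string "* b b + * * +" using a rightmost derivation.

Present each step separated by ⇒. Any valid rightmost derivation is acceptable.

S ⇒ * B B ⇒ * B + ⇒ * b B * + ⇒ * b b B * * + ⇒ * b b + * * +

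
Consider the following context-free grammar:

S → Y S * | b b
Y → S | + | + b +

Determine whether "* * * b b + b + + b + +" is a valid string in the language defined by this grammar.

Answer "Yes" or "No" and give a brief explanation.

No - no valid derivation exists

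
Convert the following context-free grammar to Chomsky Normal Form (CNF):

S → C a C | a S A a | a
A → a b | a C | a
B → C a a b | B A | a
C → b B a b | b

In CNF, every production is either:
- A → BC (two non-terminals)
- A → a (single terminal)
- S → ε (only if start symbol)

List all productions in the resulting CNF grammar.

TA → a; S → a; TB → b; A → a; B → a; C → b; S → C X0; X0 → TA C; S → TA X1; X1 → S X2; X2 → A TA; A → TA TB; A → TA C; B → C X3; X3 → TA X4; X4 → TA TB; B → B A; C → TB X5; X5 → B X6; X6 → TA TB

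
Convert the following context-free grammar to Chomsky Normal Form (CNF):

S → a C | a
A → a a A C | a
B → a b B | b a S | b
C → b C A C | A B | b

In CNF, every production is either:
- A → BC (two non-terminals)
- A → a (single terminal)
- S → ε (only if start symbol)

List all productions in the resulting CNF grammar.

TA → a; S → a; A → a; TB → b; B → b; C → b; S → TA C; A → TA X0; X0 → TA X1; X1 → A C; B → TA X2; X2 → TB B; B → TB X3; X3 → TA S; C → TB X4; X4 → C X5; X5 → A C; C → A B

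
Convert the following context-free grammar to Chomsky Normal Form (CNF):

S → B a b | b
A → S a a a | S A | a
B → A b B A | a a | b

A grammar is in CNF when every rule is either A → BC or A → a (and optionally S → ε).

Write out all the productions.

TA → a; TB → b; S → b; A → a; B → b; S → B X0; X0 → TA TB; A → S X1; X1 → TA X2; X2 → TA TA; A → S A; B → A X3; X3 → TB X4; X4 → B A; B → TA TA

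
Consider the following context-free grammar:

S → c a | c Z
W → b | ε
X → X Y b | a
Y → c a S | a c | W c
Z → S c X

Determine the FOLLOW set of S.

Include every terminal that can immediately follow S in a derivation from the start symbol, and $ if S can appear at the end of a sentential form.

We compute FOLLOW(S) using the standard algorithm.
FOLLOW(S) starts with {$}.
FIRST(S) = {c}
FIRST(W) = {b, ε}
FIRST(X) = {a}
FIRST(Y) = {a, b, c}
FIRST(Z) = {c}
FOLLOW(S) = {$, b, c}
FOLLOW(W) = {c}
FOLLOW(X) = {$, a, b, c}
FOLLOW(Y) = {b}
FOLLOW(Z) = {$, b, c}
Therefore, FOLLOW(S) = {$, b, c}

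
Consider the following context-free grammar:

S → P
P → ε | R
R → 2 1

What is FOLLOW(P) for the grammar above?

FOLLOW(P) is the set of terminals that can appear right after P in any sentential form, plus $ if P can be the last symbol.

We compute FOLLOW(P) using the standard algorithm.
FOLLOW(S) starts with {$}.
FIRST(P) = {2, ε}
FIRST(R) = {2}
FIRST(S) = {2, ε}
FOLLOW(P) = {$}
FOLLOW(R) = {$}
FOLLOW(S) = {$}
Therefore, FOLLOW(P) = {$}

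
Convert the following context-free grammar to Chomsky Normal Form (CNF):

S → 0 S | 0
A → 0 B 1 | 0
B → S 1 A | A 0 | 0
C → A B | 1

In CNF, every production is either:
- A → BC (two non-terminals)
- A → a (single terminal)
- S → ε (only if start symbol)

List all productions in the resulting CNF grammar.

T0 → 0; S → 0; T1 → 1; A → 0; B → 0; C → 1; S → T0 S; A → T0 X0; X0 → B T1; B → S X1; X1 → T1 A; B → A T0; C → A B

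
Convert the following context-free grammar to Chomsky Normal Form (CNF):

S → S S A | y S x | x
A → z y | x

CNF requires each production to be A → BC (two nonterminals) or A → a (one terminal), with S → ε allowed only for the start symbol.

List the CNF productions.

TY → y; TX → x; S → x; TZ → z; A → x; S → S X0; X0 → S A; S → TY X1; X1 → S TX; A → TZ TY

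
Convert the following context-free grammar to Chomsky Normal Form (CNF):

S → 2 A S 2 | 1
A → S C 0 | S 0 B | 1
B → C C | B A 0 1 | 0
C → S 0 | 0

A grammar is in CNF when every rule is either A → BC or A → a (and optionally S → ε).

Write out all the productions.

T2 → 2; S → 1; T0 → 0; A → 1; T1 → 1; B → 0; C → 0; S → T2 X0; X0 → A X1; X1 → S T2; A → S X2; X2 → C T0; A → S X3; X3 → T0 B; B → C C; B → B X4; X4 → A X5; X5 → T0 T1; C → S T0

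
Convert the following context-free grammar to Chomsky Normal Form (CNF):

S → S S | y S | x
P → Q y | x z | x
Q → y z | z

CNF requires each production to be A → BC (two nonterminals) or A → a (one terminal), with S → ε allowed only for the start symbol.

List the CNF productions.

TY → y; S → x; TX → x; TZ → z; P → x; Q → z; S → S S; S → TY S; P → Q TY; P → TX TZ; Q → TY TZ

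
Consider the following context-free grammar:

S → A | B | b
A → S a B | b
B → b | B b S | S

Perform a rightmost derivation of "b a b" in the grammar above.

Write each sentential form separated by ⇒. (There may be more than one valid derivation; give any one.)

S ⇒ A ⇒ S a B ⇒ S a b ⇒ b a b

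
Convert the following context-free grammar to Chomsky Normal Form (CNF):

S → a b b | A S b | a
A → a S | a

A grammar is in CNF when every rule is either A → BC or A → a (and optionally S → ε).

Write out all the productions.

TA → a; TB → b; S → a; A → a; S → TA X0; X0 → TB TB; S → A X1; X1 → S TB; A → TA S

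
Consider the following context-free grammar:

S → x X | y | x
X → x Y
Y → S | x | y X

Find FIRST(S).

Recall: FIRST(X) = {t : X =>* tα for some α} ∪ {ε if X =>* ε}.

We compute FIRST(S) using the standard algorithm.
FIRST(S) = {x, y}
FIRST(X) = {x}
FIRST(Y) = {x, y}
Therefore, FIRST(S) = {x, y}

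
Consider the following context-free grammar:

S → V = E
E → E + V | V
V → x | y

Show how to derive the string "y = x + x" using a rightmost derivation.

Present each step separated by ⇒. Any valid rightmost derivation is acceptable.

S ⇒ V = E ⇒ V = E + V ⇒ V = E + x ⇒ V = V + x ⇒ V = x + x ⇒ y = x + x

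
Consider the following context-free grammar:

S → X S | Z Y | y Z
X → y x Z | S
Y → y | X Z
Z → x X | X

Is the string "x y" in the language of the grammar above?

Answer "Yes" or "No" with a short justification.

No - no valid derivation exists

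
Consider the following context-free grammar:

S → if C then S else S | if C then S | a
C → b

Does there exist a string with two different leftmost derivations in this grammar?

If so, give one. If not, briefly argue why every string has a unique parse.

Yes - the string 'if b then if b then if b then a else a' has two distinct leftmost derivations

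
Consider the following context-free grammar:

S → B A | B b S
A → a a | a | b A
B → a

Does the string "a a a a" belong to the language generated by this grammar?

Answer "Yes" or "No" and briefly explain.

No - no valid derivation exists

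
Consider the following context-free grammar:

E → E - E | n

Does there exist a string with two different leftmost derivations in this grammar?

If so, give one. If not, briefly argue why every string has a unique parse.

Yes - the string 'n - n - n - n - n - n' has two distinct leftmost derivations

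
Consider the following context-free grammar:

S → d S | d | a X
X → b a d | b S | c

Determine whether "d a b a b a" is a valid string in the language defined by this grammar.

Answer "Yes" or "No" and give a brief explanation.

No - no valid derivation exists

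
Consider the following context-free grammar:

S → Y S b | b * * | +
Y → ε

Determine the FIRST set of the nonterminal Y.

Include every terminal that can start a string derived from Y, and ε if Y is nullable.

We compute FIRST(Y) using the standard algorithm.
FIRST(S) = {+, b}
FIRST(Y) = {ε}
Therefore, FIRST(Y) = {ε}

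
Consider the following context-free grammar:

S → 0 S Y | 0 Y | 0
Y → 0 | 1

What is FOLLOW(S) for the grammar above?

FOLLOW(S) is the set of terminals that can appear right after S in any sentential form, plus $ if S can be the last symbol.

We compute FOLLOW(S) using the standard algorithm.
FOLLOW(S) starts with {$}.
FIRST(S) = {0}
FIRST(Y) = {0, 1}
FOLLOW(S) = {$, 0, 1}
FOLLOW(Y) = {$, 0, 1}
Therefore, FOLLOW(S) = {$, 0, 1}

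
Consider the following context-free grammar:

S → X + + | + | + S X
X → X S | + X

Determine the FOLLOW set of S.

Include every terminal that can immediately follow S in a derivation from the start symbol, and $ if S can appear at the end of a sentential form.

We compute FOLLOW(S) using the standard algorithm.
FOLLOW(S) starts with {$}.
FIRST(S) = {+}
FIRST(X) = {+}
FOLLOW(S) = {$, +}
FOLLOW(X) = {$, +}
Therefore, FOLLOW(S) = {$, +}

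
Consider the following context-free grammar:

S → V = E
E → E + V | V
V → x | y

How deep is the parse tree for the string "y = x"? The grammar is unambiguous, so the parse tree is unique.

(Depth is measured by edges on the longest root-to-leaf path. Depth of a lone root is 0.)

3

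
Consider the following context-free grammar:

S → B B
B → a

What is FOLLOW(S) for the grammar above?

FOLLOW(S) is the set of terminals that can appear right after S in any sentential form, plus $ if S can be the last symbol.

We compute FOLLOW(S) using the standard algorithm.
FOLLOW(S) starts with {$}.
FIRST(B) = {a}
FIRST(S) = {a}
FOLLOW(B) = {$, a}
FOLLOW(S) = {$}
Therefore, FOLLOW(S) = {$}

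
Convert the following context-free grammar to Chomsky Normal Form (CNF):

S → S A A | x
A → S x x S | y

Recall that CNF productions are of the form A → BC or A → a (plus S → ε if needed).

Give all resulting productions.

S → x; TX → x; A → y; S → S X0; X0 → A A; A → S X1; X1 → TX X2; X2 → TX S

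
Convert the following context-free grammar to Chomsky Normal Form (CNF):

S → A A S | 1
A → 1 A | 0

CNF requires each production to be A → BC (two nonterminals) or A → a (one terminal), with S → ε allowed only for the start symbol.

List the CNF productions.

S → 1; T1 → 1; A → 0; S → A X0; X0 → A S; A → T1 A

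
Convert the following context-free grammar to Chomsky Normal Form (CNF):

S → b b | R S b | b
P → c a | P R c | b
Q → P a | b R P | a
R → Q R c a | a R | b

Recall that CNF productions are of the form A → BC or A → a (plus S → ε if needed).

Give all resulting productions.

TB → b; S → b; TC → c; TA → a; P → b; Q → a; R → b; S → TB TB; S → R X0; X0 → S TB; P → TC TA; P → P X1; X1 → R TC; Q → P TA; Q → TB X2; X2 → R P; R → Q X3; X3 → R X4; X4 → TC TA; R → TA R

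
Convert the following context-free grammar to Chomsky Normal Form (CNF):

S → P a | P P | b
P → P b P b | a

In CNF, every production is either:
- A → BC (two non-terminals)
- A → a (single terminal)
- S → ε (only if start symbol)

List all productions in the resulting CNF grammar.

TA → a; S → b; TB → b; P → a; S → P TA; S → P P; P → P X0; X0 → TB X1; X1 → P TB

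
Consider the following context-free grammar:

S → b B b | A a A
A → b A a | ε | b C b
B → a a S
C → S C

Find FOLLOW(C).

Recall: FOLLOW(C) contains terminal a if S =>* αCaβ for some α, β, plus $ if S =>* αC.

We compute FOLLOW(C) using the standard algorithm.
FOLLOW(S) starts with {$}.
FIRST(A) = {b, ε}
FIRST(B) = {a}
FIRST(C) = {a, b}
FIRST(S) = {a, b}
FOLLOW(A) = {$, a, b}
FOLLOW(B) = {b}
FOLLOW(C) = {b}
FOLLOW(S) = {$, a, b}
Therefore, FOLLOW(C) = {b}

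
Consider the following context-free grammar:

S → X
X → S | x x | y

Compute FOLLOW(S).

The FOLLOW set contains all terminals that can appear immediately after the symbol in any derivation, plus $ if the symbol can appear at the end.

We compute FOLLOW(S) using the standard algorithm.
FOLLOW(S) starts with {$}.
FIRST(S) = {x, y}
FIRST(X) = {x, y}
FOLLOW(S) = {$}
FOLLOW(X) = {$}
Therefore, FOLLOW(S) = {$}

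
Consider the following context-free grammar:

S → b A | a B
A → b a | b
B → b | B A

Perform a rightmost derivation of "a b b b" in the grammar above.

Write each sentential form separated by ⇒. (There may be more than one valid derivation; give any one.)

S ⇒ a B ⇒ a B A ⇒ a B b ⇒ a B A b ⇒ a B b b ⇒ a b b b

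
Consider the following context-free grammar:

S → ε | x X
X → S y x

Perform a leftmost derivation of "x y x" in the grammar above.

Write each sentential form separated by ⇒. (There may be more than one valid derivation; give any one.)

S ⇒ x X ⇒ x S y x ⇒ x y x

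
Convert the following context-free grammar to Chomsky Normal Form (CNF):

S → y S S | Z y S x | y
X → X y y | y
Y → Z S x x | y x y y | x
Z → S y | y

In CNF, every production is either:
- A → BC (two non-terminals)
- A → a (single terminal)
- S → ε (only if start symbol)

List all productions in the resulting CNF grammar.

TY → y; TX → x; S → y; X → y; Y → x; Z → y; S → TY X0; X0 → S S; S → Z X1; X1 → TY X2; X2 → S TX; X → X X3; X3 → TY TY; Y → Z X4; X4 → S X5; X5 → TX TX; Y → TY X6; X6 → TX X7; X7 → TY TY; Z → S TY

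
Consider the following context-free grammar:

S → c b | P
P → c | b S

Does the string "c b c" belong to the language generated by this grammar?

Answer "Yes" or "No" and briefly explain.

No - no valid derivation exists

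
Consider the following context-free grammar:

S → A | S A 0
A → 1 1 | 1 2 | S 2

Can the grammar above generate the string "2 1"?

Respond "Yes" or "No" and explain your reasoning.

No - no valid derivation exists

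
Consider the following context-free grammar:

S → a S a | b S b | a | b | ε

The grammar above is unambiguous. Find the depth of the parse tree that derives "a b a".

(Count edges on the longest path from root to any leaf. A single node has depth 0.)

2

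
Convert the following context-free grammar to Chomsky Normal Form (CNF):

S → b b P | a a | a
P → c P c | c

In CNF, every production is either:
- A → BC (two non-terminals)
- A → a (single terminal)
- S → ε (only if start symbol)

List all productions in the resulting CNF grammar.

TB → b; TA → a; S → a; TC → c; P → c; S → TB X0; X0 → TB P; S → TA TA; P → TC X1; X1 → P TC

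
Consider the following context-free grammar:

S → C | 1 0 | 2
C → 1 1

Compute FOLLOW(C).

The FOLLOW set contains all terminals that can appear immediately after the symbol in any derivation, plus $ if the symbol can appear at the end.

We compute FOLLOW(C) using the standard algorithm.
FOLLOW(S) starts with {$}.
FIRST(C) = {1}
FIRST(S) = {1, 2}
FOLLOW(C) = {$}
FOLLOW(S) = {$}
Therefore, FOLLOW(C) = {$}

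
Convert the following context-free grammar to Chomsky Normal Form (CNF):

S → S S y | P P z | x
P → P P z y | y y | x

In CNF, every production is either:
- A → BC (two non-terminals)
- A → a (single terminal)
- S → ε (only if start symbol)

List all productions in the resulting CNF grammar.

TY → y; TZ → z; S → x; P → x; S → S X0; X0 → S TY; S → P X1; X1 → P TZ; P → P X2; X2 → P X3; X3 → TZ TY; P → TY TY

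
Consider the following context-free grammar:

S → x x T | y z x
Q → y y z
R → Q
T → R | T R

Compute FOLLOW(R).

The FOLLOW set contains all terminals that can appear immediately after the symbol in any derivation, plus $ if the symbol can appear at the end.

We compute FOLLOW(R) using the standard algorithm.
FOLLOW(S) starts with {$}.
FIRST(Q) = {y}
FIRST(R) = {y}
FIRST(S) = {x, y}
FIRST(T) = {y}
FOLLOW(Q) = {$, y}
FOLLOW(R) = {$, y}
FOLLOW(S) = {$}
FOLLOW(T) = {$, y}
Therefore, FOLLOW(R) = {$, y}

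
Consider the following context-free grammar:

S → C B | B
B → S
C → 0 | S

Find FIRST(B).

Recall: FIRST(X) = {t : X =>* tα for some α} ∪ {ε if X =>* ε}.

We compute FIRST(B) using the standard algorithm.
FIRST(B) = {0}
FIRST(C) = {0}
FIRST(S) = {0}
Therefore, FIRST(B) = {0}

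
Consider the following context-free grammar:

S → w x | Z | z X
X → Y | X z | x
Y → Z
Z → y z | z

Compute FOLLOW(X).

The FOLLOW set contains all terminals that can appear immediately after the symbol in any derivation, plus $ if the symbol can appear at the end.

We compute FOLLOW(X) using the standard algorithm.
FOLLOW(S) starts with {$}.
FIRST(S) = {w, y, z}
FIRST(X) = {x, y, z}
FIRST(Y) = {y, z}
FIRST(Z) = {y, z}
FOLLOW(S) = {$}
FOLLOW(X) = {$, z}
FOLLOW(Y) = {$, z}
FOLLOW(Z) = {$, z}
Therefore, FOLLOW(X) = {$, z}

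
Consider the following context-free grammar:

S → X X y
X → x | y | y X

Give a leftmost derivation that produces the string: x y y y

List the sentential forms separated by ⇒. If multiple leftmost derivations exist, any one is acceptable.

S ⇒ X X y ⇒ x X y ⇒ x y X y ⇒ x y y y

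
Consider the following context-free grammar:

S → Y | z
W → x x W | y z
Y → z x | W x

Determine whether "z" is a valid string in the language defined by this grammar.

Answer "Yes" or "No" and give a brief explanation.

Yes - a valid derivation exists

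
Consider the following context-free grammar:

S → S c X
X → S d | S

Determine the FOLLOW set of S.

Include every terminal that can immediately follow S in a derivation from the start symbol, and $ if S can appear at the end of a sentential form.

We compute FOLLOW(S) using the standard algorithm.
FOLLOW(S) starts with {$}.
FIRST(S) = {}
FIRST(X) = {}
FOLLOW(S) = {$, c, d}
FOLLOW(X) = {$, c, d}
Therefore, FOLLOW(S) = {$, c, d}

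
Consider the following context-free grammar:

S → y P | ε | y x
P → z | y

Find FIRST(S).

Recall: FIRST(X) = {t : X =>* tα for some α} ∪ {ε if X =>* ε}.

We compute FIRST(S) using the standard algorithm.
FIRST(P) = {y, z}
FIRST(S) = {y, ε}
Therefore, FIRST(S) = {y, ε}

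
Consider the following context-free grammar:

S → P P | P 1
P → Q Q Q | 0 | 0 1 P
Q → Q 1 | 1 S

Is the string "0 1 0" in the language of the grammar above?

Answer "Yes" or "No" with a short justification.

No - no valid derivation exists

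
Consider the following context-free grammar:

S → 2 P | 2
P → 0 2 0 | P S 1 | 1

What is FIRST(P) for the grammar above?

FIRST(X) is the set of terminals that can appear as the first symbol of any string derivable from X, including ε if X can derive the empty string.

We compute FIRST(P) using the standard algorithm.
FIRST(P) = {0, 1}
FIRST(S) = {2}
Therefore, FIRST(P) = {0, 1}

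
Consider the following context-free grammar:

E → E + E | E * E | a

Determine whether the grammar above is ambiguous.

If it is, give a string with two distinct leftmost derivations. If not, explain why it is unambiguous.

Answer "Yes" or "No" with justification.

Yes - the string 'a * a * a + a * a' has two distinct leftmost derivations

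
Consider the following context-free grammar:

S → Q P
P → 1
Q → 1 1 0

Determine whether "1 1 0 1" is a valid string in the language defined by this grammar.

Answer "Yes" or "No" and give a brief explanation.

Yes - a valid derivation exists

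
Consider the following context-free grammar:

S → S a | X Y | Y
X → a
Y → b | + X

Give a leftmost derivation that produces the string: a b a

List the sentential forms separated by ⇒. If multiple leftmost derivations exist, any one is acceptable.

S ⇒ S a ⇒ X Y a ⇒ a Y a ⇒ a b a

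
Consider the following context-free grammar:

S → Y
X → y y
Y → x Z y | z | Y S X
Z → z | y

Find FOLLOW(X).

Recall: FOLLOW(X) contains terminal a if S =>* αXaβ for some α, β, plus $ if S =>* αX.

We compute FOLLOW(X) using the standard algorithm.
FOLLOW(S) starts with {$}.
FIRST(S) = {x, z}
FIRST(X) = {y}
FIRST(Y) = {x, z}
FIRST(Z) = {y, z}
FOLLOW(S) = {$, y}
FOLLOW(X) = {$, x, y, z}
FOLLOW(Y) = {$, x, y, z}
FOLLOW(Z) = {y}
Therefore, FOLLOW(X) = {$, x, y, z}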